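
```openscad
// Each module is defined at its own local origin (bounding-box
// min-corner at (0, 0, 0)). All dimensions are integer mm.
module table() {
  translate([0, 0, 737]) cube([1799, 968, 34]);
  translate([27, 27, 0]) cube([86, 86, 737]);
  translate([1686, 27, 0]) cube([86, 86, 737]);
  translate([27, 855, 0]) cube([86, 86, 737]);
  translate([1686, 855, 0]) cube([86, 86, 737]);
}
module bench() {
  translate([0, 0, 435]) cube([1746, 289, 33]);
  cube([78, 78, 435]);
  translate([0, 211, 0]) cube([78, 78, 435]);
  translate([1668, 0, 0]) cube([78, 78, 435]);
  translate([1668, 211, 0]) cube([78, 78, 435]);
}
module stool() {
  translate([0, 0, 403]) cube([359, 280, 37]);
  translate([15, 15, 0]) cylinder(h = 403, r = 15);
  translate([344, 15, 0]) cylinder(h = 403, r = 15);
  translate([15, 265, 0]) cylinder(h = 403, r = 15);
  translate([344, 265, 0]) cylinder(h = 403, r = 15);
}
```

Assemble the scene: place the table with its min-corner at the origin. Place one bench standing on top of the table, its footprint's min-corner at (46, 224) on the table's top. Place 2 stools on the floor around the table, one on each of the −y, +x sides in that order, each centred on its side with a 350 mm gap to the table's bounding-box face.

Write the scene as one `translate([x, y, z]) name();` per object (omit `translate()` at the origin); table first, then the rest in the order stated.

table();
translate([46, 224, 771]) bench();
translate([720, -630, 0]) stool();
translate([2149, 344, 0]) stool();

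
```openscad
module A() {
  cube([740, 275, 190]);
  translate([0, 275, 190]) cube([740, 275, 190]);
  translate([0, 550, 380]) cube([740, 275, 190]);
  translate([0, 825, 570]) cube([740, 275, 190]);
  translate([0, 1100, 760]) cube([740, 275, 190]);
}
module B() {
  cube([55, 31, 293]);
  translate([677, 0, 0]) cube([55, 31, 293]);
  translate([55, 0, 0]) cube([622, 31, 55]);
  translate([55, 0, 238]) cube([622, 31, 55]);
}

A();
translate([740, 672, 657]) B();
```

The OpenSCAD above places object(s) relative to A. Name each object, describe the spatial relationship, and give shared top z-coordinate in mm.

A is a staircase. B is a picture frame. The picture frame is beside the staircase with their tops flush at z = 950. The shared top z-coordinate is 950 mm.

Both tops at z = 950 mm.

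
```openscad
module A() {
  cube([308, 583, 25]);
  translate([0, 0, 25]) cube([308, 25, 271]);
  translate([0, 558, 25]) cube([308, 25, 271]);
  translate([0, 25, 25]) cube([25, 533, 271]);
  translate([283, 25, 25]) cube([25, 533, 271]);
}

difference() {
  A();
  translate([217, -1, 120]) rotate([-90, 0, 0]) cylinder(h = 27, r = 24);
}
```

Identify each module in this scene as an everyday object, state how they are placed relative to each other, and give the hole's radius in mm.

A is an open box. The open box has a circular hole through its front wall. The hole's radius is 24 mm.

The subtracted cylinder has r = 24 mm.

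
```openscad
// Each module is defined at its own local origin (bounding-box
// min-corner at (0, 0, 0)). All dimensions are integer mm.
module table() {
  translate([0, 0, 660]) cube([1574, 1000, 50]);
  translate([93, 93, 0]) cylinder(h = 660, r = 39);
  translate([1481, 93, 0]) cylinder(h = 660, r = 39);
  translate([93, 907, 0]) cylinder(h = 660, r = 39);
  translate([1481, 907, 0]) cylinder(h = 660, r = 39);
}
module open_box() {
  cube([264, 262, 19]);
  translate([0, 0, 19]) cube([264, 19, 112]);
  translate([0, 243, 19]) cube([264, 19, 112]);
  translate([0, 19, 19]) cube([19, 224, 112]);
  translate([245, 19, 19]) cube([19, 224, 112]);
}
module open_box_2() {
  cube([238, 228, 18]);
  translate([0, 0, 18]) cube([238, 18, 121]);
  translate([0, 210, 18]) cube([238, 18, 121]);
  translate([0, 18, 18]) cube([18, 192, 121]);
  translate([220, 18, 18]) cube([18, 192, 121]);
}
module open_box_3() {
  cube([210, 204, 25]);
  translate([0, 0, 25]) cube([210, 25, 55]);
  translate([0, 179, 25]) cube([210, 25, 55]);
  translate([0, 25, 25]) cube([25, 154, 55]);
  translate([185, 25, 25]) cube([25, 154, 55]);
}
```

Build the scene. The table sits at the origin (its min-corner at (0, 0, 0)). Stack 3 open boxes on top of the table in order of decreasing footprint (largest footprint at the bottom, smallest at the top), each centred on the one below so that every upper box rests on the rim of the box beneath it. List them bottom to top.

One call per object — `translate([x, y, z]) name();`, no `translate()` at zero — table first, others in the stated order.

table();
translate([655, 369, 710]) open_box();
translate([668, 386, 841]) open_box_2();
translate([682, 398, 980]) open_box_3();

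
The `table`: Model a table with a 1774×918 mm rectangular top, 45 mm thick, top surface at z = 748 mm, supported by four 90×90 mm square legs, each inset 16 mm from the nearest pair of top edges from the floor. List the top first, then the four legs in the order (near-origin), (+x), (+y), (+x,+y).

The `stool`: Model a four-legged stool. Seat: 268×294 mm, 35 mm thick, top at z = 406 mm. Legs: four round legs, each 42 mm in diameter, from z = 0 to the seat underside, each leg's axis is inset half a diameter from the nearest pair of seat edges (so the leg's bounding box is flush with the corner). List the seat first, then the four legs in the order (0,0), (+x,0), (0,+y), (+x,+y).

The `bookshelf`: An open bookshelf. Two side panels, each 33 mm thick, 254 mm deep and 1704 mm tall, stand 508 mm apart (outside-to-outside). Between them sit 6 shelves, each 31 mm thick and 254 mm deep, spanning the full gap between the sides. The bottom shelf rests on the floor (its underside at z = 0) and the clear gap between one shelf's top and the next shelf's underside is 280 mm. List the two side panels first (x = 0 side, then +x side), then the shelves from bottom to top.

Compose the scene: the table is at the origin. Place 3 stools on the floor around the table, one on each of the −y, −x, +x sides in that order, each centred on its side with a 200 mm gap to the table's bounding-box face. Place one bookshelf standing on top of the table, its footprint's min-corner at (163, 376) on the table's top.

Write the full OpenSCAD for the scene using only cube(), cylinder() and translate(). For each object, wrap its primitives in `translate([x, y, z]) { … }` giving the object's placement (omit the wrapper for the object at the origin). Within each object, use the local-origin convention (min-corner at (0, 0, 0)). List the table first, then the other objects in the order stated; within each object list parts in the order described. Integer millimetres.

translate([0, 0, 703]) cube([1774, 918, 45]);
translate([16, 16, 0]) cube([90, 90, 703]);
translate([1668, 16, 0]) cube([90, 90, 703]);
translate([16, 812, 0]) cube([90, 90, 703]);
translate([1668, 812, 0]) cube([90, 90, 703]);
translate([753, -494, 0]) {
  translate([0, 0, 371]) cube([268, 294, 35]);
  translate([21, 21, 0]) cylinder(h = 371, r = 21);
  translate([247, 21, 0]) cylinder(h = 371, r = 21);
  translate([21, 273, 0]) cylinder(h = 371, r = 21);
  translate([247, 273, 0]) cylinder(h = 371, r = 21);
}
translate([-468, 312, 0]) {
  translate([0, 0, 371]) cube([268, 294, 35]);
  translate([21, 21, 0]) cylinder(h = 371, r = 21);
  translate([247, 21, 0]) cylinder(h = 371, r = 21);
  translate([21, 273, 0]) cylinder(h = 371, r = 21);
  translate([247, 273, 0]) cylinder(h = 371, r = 21);
}
translate([1974, 312, 0]) {
  translate([0, 0, 371]) cube([268, 294, 35]);
  translate([21, 21, 0]) cylinder(h = 371, r = 21);
  translate([247, 21, 0]) cylinder(h = 371, r = 21);
  translate([21, 273, 0]) cylinder(h = 371, r = 21);
  translate([247, 273, 0]) cylinder(h = 371, r = 21);
}
translate([163, 376, 748]) {
  cube([33, 254, 1704]);
  translate([475, 0, 0]) cube([33, 254, 1704]);
  translate([33, 0, 0]) cube([442, 254, 31]);
  translate([33, 0, 311]) cube([442, 254, 31]);
  translate([33, 0, 622]) cube([442, 254, 31]);
  translate([33, 0, 933]) cube([442, 254, 31]);
  translate([33, 0, 1244]) cube([442, 254, 31]);
  translate([33, 0, 1555]) cube([442, 254, 31]);
}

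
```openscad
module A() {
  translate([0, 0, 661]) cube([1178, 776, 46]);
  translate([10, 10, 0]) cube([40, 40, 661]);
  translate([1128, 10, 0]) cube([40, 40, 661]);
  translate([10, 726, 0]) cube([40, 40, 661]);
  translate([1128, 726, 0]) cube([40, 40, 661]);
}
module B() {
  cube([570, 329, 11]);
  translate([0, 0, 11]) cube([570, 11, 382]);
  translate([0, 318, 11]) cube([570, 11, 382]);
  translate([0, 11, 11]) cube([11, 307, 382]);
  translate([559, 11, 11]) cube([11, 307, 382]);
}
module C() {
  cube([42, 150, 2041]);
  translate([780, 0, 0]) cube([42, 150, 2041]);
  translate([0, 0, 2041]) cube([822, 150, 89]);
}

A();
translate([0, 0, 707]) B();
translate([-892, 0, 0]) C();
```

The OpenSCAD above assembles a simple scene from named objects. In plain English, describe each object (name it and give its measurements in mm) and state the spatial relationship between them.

A is a table: top 1178 mm (x) × 776 mm (y), 46 mm thick, upper face at z = 707 mm, on four 40×40 mm square legs, each inset 10 mm from the nearest pair of top edges, running from z = 0 to the bottom of the top.

B is an open-topped rectangular box: outside dimensions 570×329×393 mm, with a uniform wall and base thickness of 11 mm. The base is a full 570×329 slab on the floor; four walls sit on top of the base. The front and back walls (the −y and +y sides) span the full width; the two side walls fit between them.

C is a door frame. The clear opening is 738 mm wide and 2041 mm high. Two 42 mm wide jambs, 150 mm deep, stand either side of the opening from the floor to the top of the opening. A 89 mm thick head sits across the top of both jambs, spanning the full outside width of the frame.

The open box is on top of the table. The door frame is on the floor beside the table on its −x side.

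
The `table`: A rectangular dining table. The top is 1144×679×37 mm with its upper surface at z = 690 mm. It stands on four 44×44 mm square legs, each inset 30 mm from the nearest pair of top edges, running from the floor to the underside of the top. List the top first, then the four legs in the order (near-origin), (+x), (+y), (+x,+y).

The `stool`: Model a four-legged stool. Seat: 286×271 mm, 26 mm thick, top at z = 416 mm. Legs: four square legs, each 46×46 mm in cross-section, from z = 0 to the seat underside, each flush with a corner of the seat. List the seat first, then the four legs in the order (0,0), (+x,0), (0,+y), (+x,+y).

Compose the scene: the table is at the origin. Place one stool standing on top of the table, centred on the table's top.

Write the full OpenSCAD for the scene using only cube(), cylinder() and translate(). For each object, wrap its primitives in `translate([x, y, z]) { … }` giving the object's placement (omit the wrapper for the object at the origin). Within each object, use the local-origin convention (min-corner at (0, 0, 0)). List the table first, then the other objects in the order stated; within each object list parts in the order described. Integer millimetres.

translate([0, 0, 653]) cube([1144, 679, 37]);
translate([30, 30, 0]) cube([44, 44, 653]);
translate([1070, 30, 0]) cube([44, 44, 653]);
translate([30, 605, 0]) cube([44, 44, 653]);
translate([1070, 605, 0]) cube([44, 44, 653]);
translate([429, 204, 690]) {
  translate([0, 0, 390]) cube([286, 271, 26]);
  cube([46, 46, 390]);
  translate([240, 0, 0]) cube([46, 46, 390]);
  translate([0, 225, 0]) cube([46, 46, 390]);
  translate([240, 225, 0]) cube([46, 46, 390]);
}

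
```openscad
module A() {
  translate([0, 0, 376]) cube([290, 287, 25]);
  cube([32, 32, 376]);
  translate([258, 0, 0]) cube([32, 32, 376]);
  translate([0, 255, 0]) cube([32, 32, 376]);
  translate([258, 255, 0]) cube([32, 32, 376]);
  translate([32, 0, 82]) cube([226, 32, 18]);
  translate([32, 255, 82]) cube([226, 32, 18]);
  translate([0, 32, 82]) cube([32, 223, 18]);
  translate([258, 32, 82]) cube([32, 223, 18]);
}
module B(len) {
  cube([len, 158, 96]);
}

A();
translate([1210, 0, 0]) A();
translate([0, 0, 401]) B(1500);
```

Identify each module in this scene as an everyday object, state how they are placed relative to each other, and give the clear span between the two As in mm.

A is a stool. B is a beam. A beam spans the tops of two stools. The clear span between the two stools is 920 mm.

Second stool starts at x = 1210; first ends at x = 290; clear span = 1210 − 290 = 920 mm.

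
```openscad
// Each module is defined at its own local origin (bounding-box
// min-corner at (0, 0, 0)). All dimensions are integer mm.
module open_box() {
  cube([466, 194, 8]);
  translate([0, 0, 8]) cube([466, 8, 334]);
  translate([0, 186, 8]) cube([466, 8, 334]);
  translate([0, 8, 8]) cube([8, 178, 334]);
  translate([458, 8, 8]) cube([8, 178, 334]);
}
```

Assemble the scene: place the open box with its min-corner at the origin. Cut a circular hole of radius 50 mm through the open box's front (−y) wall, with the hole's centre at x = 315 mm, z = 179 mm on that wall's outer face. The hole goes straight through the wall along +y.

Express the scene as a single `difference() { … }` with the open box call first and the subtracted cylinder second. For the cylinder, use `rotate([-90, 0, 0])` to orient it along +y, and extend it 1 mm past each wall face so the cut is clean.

difference() {
  open_box();
  translate([315, -1, 179]) rotate([-90, 0, 0]) cylinder(h = 10, r = 50);
}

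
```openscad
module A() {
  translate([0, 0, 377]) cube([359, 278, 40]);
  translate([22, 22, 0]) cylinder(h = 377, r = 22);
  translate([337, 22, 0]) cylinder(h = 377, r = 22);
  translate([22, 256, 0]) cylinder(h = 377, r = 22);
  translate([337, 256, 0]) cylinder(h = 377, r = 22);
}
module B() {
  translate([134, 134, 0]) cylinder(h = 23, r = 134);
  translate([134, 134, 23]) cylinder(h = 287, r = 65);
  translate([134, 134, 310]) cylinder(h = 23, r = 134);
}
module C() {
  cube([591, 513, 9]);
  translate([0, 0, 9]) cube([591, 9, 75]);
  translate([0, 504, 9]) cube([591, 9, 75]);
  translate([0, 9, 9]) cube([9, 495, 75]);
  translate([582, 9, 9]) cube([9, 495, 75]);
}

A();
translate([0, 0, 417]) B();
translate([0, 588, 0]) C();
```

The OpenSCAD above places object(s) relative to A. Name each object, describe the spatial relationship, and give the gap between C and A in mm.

The open box's nearest face is 310 mm from the stool's +y face.

A is a stool. B is a spool. C is an open box. The spool is on top of the stool. The open box is on the floor beside the stool on its +y side. The gap between the open box and the stool is 310 mm.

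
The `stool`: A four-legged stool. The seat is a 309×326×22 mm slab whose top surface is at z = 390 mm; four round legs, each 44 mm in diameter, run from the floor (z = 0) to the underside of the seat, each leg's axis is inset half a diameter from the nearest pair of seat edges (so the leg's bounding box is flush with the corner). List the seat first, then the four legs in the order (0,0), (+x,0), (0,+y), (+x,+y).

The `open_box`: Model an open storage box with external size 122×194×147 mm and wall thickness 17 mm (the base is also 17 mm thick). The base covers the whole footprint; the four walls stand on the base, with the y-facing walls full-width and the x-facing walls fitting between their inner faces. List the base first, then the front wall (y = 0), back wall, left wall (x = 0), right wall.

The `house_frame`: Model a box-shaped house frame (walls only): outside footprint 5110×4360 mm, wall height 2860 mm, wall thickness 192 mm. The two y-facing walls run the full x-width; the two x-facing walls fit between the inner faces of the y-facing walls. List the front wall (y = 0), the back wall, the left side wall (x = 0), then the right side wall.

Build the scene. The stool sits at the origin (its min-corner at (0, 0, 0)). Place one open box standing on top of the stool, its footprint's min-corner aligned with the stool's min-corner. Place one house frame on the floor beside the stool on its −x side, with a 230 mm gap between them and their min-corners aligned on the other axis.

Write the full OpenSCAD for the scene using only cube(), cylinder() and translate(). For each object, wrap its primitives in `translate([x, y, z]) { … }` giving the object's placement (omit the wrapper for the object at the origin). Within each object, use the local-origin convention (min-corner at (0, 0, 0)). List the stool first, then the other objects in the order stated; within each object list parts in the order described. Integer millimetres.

translate([0, 0, 368]) cube([309, 326, 22]);
translate([22, 22, 0]) cylinder(h = 368, r = 22);
translate([287, 22, 0]) cylinder(h = 368, r = 22);
translate([22, 304, 0]) cylinder(h = 368, r = 22);
translate([287, 304, 0]) cylinder(h = 368, r = 22);
translate([0, 0, 390]) {
  cube([122, 194, 17]);
  translate([0, 0, 17]) cube([122, 17, 130]);
  translate([0, 177, 17]) cube([122, 17, 130]);
  translate([0, 17, 17]) cube([17, 160, 130]);
  translate([105, 17, 17]) cube([17, 160, 130]);
}
translate([-5340, 0, 0]) {
  cube([5110, 192, 2860]);
  translate([0, 4168, 0]) cube([5110, 192, 2860]);
  translate([0, 192, 0]) cube([192, 3976, 2860]);
  translate([4918, 192, 0]) cube([192, 3976, 2860]);
}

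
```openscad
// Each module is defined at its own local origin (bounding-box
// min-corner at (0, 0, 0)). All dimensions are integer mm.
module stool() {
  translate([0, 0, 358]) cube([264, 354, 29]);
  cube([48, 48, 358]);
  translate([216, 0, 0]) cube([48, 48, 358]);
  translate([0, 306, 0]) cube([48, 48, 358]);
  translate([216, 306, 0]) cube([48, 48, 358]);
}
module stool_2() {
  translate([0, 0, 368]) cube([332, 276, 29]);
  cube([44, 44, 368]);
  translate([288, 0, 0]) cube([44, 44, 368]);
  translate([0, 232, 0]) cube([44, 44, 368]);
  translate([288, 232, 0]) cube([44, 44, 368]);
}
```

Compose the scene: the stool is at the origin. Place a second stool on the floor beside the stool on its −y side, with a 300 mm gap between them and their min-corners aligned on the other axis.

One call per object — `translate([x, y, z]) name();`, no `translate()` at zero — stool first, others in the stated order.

stool();
translate([0, -576, 0]) stool_2();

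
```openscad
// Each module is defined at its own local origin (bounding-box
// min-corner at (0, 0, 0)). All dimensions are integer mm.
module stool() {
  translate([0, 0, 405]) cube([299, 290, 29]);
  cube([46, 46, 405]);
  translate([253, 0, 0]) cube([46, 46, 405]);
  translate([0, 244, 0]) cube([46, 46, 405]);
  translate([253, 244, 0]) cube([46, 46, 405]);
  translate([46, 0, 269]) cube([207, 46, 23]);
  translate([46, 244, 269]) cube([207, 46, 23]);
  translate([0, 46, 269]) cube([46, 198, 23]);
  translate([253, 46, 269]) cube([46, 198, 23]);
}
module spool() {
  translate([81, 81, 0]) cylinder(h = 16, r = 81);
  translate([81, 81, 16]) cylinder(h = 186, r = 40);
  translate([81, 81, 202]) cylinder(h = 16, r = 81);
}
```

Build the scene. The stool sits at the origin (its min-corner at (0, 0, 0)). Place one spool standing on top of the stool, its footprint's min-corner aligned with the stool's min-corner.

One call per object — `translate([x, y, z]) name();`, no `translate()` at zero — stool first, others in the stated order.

stool();
translate([0, 0, 434]) spool();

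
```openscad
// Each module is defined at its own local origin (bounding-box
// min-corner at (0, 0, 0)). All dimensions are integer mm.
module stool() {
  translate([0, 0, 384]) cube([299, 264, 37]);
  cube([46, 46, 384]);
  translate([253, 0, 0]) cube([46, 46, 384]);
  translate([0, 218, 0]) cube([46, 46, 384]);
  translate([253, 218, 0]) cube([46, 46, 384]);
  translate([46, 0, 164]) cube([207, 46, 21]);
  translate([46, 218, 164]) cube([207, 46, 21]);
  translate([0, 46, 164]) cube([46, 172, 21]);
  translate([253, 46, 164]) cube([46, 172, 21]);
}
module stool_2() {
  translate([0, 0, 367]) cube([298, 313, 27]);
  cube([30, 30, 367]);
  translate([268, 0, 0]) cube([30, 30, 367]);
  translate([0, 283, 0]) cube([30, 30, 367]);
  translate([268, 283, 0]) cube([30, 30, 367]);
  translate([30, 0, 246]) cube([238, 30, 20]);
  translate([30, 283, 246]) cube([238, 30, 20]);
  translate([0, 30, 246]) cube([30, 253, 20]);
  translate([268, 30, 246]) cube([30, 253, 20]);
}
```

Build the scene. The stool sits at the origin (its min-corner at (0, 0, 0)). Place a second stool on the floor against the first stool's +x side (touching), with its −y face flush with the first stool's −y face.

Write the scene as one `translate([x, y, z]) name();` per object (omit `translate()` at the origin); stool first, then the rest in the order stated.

stool();
translate([299, 0, 0]) stool_2();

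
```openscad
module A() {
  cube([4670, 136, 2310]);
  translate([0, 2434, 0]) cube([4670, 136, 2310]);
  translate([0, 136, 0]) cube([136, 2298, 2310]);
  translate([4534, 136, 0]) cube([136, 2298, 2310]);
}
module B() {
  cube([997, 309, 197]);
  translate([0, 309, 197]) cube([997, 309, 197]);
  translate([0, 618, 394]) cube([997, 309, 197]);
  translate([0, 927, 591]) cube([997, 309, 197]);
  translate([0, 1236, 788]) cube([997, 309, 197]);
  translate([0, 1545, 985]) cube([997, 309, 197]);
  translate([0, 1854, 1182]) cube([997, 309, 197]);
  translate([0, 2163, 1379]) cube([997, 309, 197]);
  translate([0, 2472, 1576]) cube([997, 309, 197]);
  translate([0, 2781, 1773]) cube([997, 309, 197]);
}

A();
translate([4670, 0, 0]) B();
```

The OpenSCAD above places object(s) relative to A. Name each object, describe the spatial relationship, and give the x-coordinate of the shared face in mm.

The house frame's +x face and the staircase's −x face are both at x = 4670 mm.

A is a house frame. B is a staircase. The staircase is against the house frame's +x side, with their −y faces flush. The x-coordinate of the shared face is 4670 mm.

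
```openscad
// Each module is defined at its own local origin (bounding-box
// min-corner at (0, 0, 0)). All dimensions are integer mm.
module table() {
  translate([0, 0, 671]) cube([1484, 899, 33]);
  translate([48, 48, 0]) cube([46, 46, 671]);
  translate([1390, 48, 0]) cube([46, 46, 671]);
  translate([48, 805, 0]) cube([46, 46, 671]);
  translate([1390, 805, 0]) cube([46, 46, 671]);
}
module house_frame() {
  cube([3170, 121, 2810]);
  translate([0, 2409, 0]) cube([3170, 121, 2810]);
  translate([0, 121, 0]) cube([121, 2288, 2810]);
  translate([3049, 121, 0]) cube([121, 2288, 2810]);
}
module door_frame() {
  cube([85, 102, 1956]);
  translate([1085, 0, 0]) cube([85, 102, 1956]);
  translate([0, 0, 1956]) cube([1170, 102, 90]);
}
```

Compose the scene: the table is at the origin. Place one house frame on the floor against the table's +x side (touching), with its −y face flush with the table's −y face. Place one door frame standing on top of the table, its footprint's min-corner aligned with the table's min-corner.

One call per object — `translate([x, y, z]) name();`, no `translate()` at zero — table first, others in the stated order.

table();
translate([1484, 0, 0]) house_frame();
translate([0, 0, 704]) door_frame();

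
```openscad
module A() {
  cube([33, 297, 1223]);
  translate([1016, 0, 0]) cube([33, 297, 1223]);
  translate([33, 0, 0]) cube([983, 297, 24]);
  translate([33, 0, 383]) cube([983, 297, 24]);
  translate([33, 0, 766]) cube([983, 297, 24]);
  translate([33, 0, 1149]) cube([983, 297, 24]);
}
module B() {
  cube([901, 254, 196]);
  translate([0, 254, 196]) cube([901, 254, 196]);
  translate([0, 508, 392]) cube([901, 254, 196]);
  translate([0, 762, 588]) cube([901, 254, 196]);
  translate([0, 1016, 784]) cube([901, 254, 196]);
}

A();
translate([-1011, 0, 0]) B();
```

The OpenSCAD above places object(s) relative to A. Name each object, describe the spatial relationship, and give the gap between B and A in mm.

A is a bookshelf. B is a staircase. The staircase is on the floor beside the bookshelf on its −x side. The gap between the staircase and the bookshelf is 110 mm.

The staircase's nearest face is 110 mm from the bookshelf's −x face.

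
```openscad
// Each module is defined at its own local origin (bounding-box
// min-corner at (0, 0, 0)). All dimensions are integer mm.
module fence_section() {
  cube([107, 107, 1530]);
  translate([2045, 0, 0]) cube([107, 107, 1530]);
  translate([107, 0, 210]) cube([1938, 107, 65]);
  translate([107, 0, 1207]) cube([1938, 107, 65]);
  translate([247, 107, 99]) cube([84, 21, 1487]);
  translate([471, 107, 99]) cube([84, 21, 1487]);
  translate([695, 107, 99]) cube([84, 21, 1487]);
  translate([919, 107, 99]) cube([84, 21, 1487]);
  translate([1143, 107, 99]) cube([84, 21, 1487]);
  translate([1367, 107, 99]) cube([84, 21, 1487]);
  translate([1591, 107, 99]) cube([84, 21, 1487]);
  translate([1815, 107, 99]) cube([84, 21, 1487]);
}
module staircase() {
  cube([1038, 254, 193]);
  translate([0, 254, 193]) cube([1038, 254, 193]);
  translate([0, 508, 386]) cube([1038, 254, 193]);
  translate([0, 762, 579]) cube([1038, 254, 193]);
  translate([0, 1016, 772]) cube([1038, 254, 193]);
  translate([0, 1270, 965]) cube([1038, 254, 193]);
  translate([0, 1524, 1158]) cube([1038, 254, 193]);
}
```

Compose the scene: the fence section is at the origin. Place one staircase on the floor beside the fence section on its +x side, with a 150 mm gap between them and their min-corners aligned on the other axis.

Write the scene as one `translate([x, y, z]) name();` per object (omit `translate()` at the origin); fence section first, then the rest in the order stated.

fence_section();
translate([2302, 0, 0]) staircase();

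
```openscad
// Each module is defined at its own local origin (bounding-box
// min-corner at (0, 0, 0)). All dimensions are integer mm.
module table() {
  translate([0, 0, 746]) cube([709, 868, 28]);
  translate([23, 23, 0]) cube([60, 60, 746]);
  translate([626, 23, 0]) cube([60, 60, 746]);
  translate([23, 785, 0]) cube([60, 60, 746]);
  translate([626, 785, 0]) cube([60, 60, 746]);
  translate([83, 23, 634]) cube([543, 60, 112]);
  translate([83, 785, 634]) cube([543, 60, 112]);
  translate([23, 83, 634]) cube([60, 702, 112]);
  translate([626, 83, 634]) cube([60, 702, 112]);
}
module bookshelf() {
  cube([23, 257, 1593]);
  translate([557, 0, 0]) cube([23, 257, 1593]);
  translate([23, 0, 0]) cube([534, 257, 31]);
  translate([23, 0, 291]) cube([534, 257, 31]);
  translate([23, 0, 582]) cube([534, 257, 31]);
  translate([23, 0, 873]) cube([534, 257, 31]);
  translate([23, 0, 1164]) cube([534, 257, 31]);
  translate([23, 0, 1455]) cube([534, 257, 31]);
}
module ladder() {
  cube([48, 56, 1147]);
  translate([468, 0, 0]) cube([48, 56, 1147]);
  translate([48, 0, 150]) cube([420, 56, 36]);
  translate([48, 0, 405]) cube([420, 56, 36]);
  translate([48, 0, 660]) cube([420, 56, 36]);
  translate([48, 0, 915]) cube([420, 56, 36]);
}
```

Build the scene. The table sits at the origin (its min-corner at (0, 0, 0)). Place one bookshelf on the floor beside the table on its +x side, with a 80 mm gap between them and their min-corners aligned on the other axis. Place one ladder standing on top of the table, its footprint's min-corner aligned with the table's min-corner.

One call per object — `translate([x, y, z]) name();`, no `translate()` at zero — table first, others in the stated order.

table();
translate([789, 0, 0]) bookshelf();
translate([0, 0, 774]) ladder();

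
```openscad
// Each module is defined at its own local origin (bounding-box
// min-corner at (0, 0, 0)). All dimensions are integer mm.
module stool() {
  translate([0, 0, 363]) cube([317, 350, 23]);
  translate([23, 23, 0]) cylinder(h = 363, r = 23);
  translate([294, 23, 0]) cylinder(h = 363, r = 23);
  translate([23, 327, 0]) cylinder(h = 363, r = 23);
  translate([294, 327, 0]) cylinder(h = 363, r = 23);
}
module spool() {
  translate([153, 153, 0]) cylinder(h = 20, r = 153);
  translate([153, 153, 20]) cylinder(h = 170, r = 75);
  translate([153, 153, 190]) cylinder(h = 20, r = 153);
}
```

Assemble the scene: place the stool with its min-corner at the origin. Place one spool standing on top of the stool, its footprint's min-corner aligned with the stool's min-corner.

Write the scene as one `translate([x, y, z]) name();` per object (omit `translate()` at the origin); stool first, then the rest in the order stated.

stool();
translate([0, 0, 386]) spool();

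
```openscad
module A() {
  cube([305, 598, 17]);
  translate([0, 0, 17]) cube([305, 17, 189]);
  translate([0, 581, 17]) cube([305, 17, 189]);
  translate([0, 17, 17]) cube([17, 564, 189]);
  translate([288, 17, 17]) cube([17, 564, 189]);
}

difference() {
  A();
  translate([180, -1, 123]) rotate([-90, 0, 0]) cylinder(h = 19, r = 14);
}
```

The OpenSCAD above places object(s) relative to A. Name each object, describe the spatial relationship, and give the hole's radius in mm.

The subtracted cylinder has r = 14 mm.

A is an open box. The open box has a circular hole through its front wall. The hole's radius is 14 mm.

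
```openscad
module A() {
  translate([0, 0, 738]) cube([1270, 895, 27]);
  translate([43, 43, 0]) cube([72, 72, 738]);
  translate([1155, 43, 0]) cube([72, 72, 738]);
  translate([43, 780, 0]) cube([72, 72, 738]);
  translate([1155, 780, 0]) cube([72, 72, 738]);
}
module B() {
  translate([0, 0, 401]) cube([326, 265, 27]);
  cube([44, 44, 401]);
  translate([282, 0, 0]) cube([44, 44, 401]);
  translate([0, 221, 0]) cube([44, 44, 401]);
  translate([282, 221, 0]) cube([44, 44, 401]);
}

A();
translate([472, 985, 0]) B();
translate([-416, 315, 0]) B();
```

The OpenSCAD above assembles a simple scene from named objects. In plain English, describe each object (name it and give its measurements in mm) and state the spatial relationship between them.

A is a table: top 1270 mm (x) × 895 mm (y), 27 mm thick, upper face at z = 765 mm, on four 72×72 mm square legs, each inset 43 mm from the nearest pair of top edges, running from z = 0 to the bottom of the top.

B is a four-legged stool. The seat is 326×265 mm, 27 mm thick, top at z = 428 mm. It stands on four square legs, each 44×44 mm in cross-section, from z = 0 to the seat underside, each flush with a corner of the seat.

Two stools sit around the table at the +y, −x sides.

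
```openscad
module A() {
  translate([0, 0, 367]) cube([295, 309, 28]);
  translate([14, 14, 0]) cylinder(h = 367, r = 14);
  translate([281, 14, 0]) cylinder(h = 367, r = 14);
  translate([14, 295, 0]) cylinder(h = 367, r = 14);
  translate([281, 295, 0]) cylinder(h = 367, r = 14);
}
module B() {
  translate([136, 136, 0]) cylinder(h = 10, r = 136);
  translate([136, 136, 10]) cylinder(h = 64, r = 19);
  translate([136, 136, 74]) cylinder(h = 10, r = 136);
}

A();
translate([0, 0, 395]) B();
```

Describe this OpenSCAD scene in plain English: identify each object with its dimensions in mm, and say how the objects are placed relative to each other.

A is a four-legged stool. The seat is a 295×309×28 mm slab whose top surface is at z = 395 mm; four round legs, each 28 mm in diameter, run from the floor (z = 0) to the underside of the seat, each leg's axis is inset half a diameter from the nearest pair of seat edges (so the leg's bounding box is flush with the corner).

B is a spool: two coaxial disc flanges of radius 136 mm and thickness 10 mm, joined by a core cylinder of radius 19 mm and height 64 mm. The lower flange rests on z = 0 and the three cylinders share a vertical axis.

The spool is on top of the stool.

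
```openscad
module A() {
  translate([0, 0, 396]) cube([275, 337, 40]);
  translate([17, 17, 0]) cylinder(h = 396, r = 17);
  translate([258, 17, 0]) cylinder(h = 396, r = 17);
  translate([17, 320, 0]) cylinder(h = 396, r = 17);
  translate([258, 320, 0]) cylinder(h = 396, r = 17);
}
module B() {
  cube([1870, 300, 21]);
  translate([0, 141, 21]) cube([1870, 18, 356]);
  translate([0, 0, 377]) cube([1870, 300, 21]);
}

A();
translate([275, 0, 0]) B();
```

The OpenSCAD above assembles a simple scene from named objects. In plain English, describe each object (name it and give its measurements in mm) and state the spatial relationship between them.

A is a four-legged stool. The seat is 275×337 mm, 40 mm thick, top at z = 436 mm. It stands on four round legs, each 34 mm in diameter, from z = 0 to the seat underside, each leg's axis is inset half a diameter from the nearest pair of seat edges (so the leg's bounding box is flush with the corner).

B is an I-beam lying along x, 1870 mm long. Overall section height 398 mm. Two flanges 300 mm wide (y) and 21 mm thick, one on the floor and one at the top; a web 18 mm thick runs between them, centred on the flange width.

The I-beam is against the stool's +x side, with their −y faces flush.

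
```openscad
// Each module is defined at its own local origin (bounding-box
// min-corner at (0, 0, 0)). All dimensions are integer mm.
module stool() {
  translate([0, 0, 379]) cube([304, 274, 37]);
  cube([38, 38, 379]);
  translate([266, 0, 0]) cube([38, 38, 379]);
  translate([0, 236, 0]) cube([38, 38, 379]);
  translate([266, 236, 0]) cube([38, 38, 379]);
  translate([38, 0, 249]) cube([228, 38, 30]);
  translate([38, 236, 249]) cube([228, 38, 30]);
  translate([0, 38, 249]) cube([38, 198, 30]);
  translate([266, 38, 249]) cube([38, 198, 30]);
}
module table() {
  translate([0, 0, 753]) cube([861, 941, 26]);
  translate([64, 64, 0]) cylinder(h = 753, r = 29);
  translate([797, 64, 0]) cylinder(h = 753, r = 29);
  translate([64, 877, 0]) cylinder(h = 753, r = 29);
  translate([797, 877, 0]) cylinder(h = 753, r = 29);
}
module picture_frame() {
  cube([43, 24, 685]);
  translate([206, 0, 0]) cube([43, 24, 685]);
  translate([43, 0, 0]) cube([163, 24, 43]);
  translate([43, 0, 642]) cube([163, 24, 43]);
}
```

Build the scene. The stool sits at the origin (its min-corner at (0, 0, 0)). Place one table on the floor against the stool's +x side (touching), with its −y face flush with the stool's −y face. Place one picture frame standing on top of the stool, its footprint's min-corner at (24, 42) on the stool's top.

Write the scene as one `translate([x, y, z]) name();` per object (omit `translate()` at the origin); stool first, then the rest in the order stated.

stool();
translate([304, 0, 0]) table();
translate([24, 42, 416]) picture_frame();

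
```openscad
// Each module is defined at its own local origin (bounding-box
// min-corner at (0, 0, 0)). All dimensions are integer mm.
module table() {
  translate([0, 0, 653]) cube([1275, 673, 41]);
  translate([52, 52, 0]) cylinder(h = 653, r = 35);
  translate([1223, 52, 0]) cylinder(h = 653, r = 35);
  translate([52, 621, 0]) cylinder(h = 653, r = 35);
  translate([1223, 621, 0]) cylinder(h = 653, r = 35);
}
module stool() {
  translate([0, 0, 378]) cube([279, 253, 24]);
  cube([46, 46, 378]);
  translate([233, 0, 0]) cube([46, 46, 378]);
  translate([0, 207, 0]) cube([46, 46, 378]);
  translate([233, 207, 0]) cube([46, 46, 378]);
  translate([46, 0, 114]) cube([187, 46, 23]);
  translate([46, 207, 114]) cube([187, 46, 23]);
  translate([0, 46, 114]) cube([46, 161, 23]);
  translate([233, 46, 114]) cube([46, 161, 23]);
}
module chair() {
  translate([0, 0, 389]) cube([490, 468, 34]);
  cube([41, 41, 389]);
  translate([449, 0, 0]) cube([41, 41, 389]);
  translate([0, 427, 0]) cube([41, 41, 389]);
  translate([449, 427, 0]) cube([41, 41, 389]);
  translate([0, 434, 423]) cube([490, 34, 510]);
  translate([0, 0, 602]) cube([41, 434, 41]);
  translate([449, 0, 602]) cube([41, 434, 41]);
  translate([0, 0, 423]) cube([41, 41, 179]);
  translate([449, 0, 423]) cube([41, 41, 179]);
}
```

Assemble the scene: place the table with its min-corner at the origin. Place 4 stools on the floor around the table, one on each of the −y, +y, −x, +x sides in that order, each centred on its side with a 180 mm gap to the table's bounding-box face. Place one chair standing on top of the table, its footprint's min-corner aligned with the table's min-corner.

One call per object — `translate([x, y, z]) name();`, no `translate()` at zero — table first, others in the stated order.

table();
translate([498, -433, 0]) stool();
translate([498, 853, 0]) stool();
translate([-459, 210, 0]) stool();
translate([1455, 210, 0]) stool();
translate([0, 0, 694]) chair();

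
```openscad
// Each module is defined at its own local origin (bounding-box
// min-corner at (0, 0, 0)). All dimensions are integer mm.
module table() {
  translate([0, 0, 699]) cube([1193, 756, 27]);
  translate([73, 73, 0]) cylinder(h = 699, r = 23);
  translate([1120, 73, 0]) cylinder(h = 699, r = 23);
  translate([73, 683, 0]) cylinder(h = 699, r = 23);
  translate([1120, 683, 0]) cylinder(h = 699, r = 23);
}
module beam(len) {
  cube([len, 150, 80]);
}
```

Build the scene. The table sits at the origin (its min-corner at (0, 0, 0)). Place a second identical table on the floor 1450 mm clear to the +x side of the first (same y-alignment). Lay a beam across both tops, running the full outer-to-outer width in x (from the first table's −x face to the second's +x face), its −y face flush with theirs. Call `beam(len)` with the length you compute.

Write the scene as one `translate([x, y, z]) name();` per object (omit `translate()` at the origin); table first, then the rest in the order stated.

table();
translate([2643, 0, 0]) table();
translate([0, 0, 726]) beam(3836);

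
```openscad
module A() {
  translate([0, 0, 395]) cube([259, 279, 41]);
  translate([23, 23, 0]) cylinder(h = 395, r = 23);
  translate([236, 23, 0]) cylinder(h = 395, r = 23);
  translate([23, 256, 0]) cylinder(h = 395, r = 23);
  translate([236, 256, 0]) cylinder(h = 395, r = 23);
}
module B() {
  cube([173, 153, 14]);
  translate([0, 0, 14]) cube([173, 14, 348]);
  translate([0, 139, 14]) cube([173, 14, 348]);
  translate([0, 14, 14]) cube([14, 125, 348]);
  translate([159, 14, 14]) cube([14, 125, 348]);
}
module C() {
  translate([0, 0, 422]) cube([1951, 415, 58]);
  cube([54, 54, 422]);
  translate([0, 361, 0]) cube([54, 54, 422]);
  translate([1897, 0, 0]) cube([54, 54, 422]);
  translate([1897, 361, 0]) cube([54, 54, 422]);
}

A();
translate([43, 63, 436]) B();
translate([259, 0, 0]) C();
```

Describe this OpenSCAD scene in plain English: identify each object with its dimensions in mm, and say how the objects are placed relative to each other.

A is a simple wooden stool: a rectangular seat 259 mm (x) by 279 mm (y), 41 mm thick, top face at z = 436 mm, on four round legs, each 46 mm in diameter. The legs rest on z = 0, each leg's axis is inset half a diameter from the nearest pair of seat edges (so the leg's bounding box is flush with the corner).

B is an open storage box with external size 173×153×362 mm and wall thickness 14 mm (the base is also 14 mm thick). The base covers the whole footprint; the four walls stand on the base, with the y-facing walls full-width and the x-facing walls fitting between their inner faces.

C is a long wooden bench with a 1951 mm (x) × 415 mm (y) seat, 58 mm thick, its top surface 480 mm above the floor. Four 54 mm square legs at the seat corners, flush with the edges, run from z = 0 to the seat underside.

The open box is on top of the stool, centred. The bench is against the stool's +x side, with their −y faces flush.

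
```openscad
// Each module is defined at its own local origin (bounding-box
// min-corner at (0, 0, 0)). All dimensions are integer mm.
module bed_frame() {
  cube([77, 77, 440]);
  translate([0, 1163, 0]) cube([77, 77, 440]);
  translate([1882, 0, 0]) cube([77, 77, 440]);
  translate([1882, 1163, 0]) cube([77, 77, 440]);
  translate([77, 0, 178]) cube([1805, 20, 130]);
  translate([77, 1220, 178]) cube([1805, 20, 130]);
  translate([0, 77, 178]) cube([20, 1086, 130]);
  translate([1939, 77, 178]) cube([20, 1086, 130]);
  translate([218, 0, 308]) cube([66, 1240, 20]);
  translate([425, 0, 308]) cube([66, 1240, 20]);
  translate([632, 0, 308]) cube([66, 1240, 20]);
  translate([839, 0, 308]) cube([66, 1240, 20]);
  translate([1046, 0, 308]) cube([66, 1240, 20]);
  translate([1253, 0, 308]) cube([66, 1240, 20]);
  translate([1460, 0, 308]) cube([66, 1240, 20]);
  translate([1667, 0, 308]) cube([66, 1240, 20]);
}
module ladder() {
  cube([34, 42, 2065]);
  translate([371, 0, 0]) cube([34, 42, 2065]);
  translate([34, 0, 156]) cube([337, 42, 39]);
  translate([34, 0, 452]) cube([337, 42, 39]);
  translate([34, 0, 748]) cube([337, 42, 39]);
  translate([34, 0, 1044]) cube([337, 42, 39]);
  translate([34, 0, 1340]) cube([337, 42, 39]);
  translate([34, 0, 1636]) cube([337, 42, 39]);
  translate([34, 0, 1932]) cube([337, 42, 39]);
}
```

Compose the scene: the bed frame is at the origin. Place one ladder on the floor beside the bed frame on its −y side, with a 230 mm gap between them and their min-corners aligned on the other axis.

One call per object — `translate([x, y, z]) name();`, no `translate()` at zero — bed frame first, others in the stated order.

bed_frame();
translate([0, -272, 0]) ladder();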